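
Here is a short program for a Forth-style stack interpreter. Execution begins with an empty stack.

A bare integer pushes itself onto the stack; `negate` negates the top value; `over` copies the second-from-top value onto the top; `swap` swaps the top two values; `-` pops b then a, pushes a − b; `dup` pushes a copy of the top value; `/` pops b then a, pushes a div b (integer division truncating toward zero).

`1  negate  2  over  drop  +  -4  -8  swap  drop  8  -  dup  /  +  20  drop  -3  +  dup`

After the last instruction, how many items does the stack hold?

2

1      → 1
negate → -1
2      → -1 2
over   → -1 2 -1
drop   → -1 2
+      → 1
-4     → 1 -4
-8     → 1 -4 -8
swap   → 1 -8 -4
drop   → 1 -8
8      → 1 -8 8
-      → 1 -16
dup    → 1 -16 -16
/      → 1 1
+      → 2
20     → 2 20
drop   → 2
-3     → 2 -3
+      → -1
dup    → -1 -1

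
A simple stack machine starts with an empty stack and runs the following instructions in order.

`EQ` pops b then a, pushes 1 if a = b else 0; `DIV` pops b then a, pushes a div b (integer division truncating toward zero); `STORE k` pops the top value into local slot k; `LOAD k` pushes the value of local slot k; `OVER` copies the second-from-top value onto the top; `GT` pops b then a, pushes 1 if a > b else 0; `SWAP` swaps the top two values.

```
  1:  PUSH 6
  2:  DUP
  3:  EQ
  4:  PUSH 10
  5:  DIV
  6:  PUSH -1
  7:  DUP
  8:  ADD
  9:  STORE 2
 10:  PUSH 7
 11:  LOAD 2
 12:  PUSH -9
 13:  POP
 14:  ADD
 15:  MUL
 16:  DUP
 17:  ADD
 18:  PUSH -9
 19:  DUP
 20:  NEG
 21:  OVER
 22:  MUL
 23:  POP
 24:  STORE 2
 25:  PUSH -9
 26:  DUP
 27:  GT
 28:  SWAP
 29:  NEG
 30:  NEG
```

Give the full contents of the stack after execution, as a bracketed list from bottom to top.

PUSH 6   [6]
DUP      [6, 6]
EQ       [1]
PUSH 10  [1, 10]
DIV      [0]
PUSH -1  [0, -1]
DUP      [0, -1, -1]
ADD      [0, -2]
STORE 2  [0]
PUSH 7   [0, 7]
LOAD 2   [0, 7, -2]
PUSH -9  [0, 7, -2, -9]
POP      [0, 7, -2]
ADD      [0, 5]
MUL      [0]
DUP      [0, 0]
ADD      [0]
PUSH -9  [0, -9]
DUP      [0, -9, -9]
NEG      [0, -9, 9]
OVER     [0, -9, 9, -9]
MUL      [0, -9, -81]
POP      [0, -9]
STORE 2  [0]
PUSH -9  [0, -9]
DUP      [0, -9, -9]
GT       [0, 0]
SWAP     [0, 0]
NEG      [0, 0]
NEG      [0, 0]

[0, 0]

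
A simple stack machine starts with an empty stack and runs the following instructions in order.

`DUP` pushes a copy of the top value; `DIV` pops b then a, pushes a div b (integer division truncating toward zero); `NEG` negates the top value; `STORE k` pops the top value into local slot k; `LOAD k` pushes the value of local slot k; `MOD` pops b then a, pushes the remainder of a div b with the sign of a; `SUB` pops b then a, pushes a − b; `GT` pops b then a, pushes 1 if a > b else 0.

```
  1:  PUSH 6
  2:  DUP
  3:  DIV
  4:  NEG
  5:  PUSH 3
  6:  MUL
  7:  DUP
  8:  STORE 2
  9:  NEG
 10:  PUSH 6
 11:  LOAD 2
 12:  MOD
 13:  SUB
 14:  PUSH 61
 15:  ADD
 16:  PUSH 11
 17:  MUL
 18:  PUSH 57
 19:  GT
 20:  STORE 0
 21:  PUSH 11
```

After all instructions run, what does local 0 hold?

PUSH 6  : 6
DUP     : 6 6
DIV     : 1
NEG     : -1
PUSH 3  : -1 3
MUL     : -3
DUP     : -3 -3
STORE 2 : -3
NEG     : 3
PUSH 6  : 3 6
LOAD 2  : 3 6 -3
MOD     : 3 0
SUB     : 3
PUSH 61 : 3 61
ADD     : 64
PUSH 11 : 64 11
MUL     : 704
PUSH 57 : 704 57
GT      : 1
STORE 0 : (empty)
PUSH 11 : 11

1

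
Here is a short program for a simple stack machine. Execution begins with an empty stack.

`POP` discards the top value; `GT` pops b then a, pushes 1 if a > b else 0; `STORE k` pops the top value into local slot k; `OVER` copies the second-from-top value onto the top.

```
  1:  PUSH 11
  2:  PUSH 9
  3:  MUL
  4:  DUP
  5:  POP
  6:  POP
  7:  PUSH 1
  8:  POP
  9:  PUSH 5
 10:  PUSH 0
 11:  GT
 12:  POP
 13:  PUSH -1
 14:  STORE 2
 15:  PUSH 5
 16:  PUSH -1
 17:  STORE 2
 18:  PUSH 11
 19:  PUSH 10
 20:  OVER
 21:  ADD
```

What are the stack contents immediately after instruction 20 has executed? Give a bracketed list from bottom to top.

[5, 11, 10, 11]

PUSH 11 → 11
PUSH 9  → 11 9
MUL     → 99
DUP     → 99 99
POP     → 99
POP     → (empty)
PUSH 1  → 1
POP     → (empty)
PUSH 5  → 5
PUSH 0  → 5 0
GT      → 1
POP     → (empty)
PUSH -1 → -1
STORE 2 → (empty)
PUSH 5  → 5
PUSH -1 → 5 -1
STORE 2 → 5
PUSH 11 → 5 11
PUSH 10 → 5 11 10
OVER    → 5 11 10 11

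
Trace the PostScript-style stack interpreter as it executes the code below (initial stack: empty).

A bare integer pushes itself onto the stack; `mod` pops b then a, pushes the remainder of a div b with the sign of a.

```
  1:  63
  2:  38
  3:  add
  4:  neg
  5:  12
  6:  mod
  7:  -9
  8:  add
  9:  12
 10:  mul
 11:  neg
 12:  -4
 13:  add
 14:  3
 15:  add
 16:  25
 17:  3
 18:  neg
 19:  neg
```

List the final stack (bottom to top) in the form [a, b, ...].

[167, 25, 3]

63  → [63]
38  → [63, 38]
add → [101]
neg → [-101]
12  → [-101, 12]
mod → [-5]
-9  → [-5, -9]
add → [-14]
12  → [-14, 12]
mul → [-168]
neg → [168]
-4  → [168, -4]
add → [164]
3   → [164, 3]
add → [167]
25  → [167, 25]
3   → [167, 25, 3]
neg → [167, 25, -3]
neg → [167, 25, 3]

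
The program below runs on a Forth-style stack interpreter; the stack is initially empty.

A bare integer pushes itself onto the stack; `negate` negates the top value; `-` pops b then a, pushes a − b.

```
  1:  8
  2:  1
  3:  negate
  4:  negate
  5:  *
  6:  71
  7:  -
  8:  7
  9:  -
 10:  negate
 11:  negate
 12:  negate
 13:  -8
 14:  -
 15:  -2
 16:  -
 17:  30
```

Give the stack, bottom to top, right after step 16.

8      → [8]
1      → [8, 1]
negate → [8, -1]
negate → [8, 1]
*      → [8]
71     → [8, 71]
-      → [-63]
7      → [-63, 7]
-      → [-70]
negate → [70]
negate → [-70]
negate → [70]
-8     → [70, -8]
-      → [78]
-2     → [78, -2]
-      → [80]

[80]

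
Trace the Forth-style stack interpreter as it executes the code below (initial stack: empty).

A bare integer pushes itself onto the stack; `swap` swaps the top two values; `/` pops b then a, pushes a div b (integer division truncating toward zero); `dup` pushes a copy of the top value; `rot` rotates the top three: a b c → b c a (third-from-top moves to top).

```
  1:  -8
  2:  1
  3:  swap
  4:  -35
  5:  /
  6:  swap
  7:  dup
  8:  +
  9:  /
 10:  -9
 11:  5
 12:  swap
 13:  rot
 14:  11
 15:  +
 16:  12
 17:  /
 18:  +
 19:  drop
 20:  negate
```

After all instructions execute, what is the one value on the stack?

-8     : -8
1      : -8 1
swap   : 1 -8
-35    : 1 -8 -35
/      : 1 0
swap   : 0 1
dup    : 0 1 1
+      : 0 2
/      : 0
-9     : 0 -9
5      : 0 -9 5
swap   : 0 5 -9
rot    : 5 -9 0
11     : 5 -9 0 11
+      : 5 -9 11
12     : 5 -9 11 12
/      : 5 -9 0
+      : 5 -9
drop   : 5
negate : -5

-5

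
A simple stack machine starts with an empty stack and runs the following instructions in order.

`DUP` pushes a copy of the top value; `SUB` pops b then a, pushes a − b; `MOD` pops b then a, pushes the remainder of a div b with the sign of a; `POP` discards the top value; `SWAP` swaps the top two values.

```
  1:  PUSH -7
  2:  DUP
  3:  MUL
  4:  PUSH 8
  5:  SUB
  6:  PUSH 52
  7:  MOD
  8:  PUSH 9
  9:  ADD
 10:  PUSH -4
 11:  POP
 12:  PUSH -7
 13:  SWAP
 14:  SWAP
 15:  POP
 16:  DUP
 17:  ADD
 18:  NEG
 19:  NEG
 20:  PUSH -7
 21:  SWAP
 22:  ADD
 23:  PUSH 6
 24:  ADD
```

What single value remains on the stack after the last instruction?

99

PUSH -7 → -7
DUP     → -7 -7
MUL     → 49
PUSH 8  → 49 8
SUB     → 41
PUSH 52 → 41 52
MOD     → 41
PUSH 9  → 41 9
ADD     → 50
PUSH -4 → 50 -4
POP     → 50
PUSH -7 → 50 -7
SWAP    → -7 50
SWAP    → 50 -7
POP     → 50
DUP     → 50 50
ADD     → 100
NEG     → -100
NEG     → 100
PUSH -7 → 100 -7
SWAP    → -7 100
ADD     → 93
PUSH 6  → 93 6
ADD     → 99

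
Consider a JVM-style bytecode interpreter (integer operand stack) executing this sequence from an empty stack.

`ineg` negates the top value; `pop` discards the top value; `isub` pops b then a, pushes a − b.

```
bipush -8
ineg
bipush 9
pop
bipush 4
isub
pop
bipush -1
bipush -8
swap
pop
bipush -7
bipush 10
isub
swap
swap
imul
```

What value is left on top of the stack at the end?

136

bipush -8 → -8
ineg      → 8
bipush 9  → 8 9
pop       → 8
bipush 4  → 8 4
isub      → 4
pop       → (empty)
bipush -1 → -1
bipush -8 → -1 -8
swap      → -8 -1
pop       → -8
bipush -7 → -8 -7
bipush 10 → -8 -7 10
isub      → -8 -17
swap      → -17 -8
swap      → -8 -17
imul      → 136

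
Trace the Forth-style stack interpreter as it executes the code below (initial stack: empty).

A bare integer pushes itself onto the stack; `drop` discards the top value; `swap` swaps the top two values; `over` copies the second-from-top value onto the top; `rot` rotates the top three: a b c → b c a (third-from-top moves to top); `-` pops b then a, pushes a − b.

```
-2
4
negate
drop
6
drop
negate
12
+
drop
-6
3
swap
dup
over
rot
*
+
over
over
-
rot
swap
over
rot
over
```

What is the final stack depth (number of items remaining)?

-2      -2
4       -2 4
negate  -2 -4
drop    -2
6       -2 6
drop    -2
negate  2
12      2 12
+       14
drop    (empty)
-6      -6
3       -6 3
swap    3 -6
dup     3 -6 -6
over    3 -6 -6 -6
rot     3 -6 -6 -6
*       3 -6 36
+       3 30
over    3 30 3
over    3 30 3 30
-       3 30 -27
rot     30 -27 3
swap    30 3 -27
over    30 3 -27 3
rot     30 -27 3 3
over    30 -27 3 3 3

5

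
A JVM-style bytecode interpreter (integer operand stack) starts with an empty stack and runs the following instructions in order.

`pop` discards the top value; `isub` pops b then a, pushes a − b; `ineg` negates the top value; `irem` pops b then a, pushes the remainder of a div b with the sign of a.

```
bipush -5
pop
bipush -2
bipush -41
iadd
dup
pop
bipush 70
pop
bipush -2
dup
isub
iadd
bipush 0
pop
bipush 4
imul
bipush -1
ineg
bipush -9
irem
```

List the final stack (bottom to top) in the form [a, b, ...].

[-172, 1]

bipush -5  -> -5
pop        -> (empty)
bipush -2  -> -2
bipush -41 -> -2 -41
iadd       -> -43
dup        -> -43 -43
pop        -> -43
bipush 70  -> -43 70
pop        -> -43
bipush -2  -> -43 -2
dup        -> -43 -2 -2
isub       -> -43 0
iadd       -> -43
bipush 0   -> -43 0
pop        -> -43
bipush 4   -> -43 4
imul       -> -172
bipush -1  -> -172 -1
ineg       -> -172 1
bipush -9  -> -172 1 -9
irem       -> -172 1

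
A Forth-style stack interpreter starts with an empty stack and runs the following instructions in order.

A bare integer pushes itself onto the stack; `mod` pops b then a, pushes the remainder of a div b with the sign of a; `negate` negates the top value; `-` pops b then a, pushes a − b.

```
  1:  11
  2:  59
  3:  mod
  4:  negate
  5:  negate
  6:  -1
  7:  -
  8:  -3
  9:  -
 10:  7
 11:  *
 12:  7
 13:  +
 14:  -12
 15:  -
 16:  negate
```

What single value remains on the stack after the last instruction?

11     -> 11
59     -> 11 59
mod    -> 11
negate -> -11
negate -> 11
-1     -> 11 -1
-      -> 12
-3     -> 12 -3
-      -> 15
7      -> 15 7
*      -> 105
7      -> 105 7
+      -> 112
-12    -> 112 -12
-      -> 124
negate -> -124

-124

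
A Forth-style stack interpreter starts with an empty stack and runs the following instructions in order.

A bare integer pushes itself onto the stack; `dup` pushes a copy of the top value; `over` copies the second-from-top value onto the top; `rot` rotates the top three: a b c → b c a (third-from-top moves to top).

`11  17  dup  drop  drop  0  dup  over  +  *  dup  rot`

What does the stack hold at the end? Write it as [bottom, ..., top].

[0, 0, 11]

11    [11]
17    [11, 17]
dup   [11, 17, 17]
drop  [11, 17]
drop  [11]
0     [11, 0]
dup   [11, 0, 0]
over  [11, 0, 0, 0]
+     [11, 0, 0]
*     [11, 0]
dup   [11, 0, 0]
rot   [0, 0, 11]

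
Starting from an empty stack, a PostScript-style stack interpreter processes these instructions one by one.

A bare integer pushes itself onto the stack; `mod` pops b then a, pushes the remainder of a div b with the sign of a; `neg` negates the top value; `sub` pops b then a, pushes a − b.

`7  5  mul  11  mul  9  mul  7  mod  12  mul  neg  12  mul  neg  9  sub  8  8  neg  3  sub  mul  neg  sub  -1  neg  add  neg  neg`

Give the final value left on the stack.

-96

7   -> [7]
5   -> [7, 5]
mul -> [35]
11  -> [35, 11]
mul -> [385]
9   -> [385, 9]
mul -> [3465]
7   -> [3465, 7]
mod -> [0]
12  -> [0, 12]
mul -> [0]
neg -> [0]
12  -> [0, 12]
mul -> [0]
neg -> [0]
9   -> [0, 9]
sub -> [-9]
8   -> [-9, 8]
8   -> [-9, 8, 8]
neg -> [-9, 8, -8]
3   -> [-9, 8, -8, 3]
sub -> [-9, 8, -11]
mul -> [-9, -88]
neg -> [-9, 88]
sub -> [-97]
-1  -> [-97, -1]
neg -> [-97, 1]
add -> [-96]
neg -> [96]
neg -> [-96]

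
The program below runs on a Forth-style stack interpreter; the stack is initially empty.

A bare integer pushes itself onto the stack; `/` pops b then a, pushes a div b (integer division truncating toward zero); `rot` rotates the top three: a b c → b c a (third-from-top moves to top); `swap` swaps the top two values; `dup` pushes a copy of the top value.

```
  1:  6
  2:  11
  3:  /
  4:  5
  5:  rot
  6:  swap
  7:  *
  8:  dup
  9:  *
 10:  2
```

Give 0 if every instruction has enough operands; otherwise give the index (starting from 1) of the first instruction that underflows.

5

6  → 6
11 → 6 11
/  → 0
5  → 0 5
rot  — needs 3 operands, stack has 2 → underflow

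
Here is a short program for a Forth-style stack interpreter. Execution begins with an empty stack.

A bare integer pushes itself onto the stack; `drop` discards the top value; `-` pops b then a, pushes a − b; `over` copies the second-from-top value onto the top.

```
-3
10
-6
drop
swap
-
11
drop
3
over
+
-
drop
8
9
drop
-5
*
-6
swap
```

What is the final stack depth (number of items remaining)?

-3   : -3
10   : -3 10
-6   : -3 10 -6
drop : -3 10
swap : 10 -3
-    : 13
11   : 13 11
drop : 13
3    : 13 3
over : 13 3 13
+    : 13 16
-    : -3
drop : (empty)
8    : 8
9    : 8 9
drop : 8
-5   : 8 -5
*    : -40
-6   : -40 -6
swap : -6 -40

2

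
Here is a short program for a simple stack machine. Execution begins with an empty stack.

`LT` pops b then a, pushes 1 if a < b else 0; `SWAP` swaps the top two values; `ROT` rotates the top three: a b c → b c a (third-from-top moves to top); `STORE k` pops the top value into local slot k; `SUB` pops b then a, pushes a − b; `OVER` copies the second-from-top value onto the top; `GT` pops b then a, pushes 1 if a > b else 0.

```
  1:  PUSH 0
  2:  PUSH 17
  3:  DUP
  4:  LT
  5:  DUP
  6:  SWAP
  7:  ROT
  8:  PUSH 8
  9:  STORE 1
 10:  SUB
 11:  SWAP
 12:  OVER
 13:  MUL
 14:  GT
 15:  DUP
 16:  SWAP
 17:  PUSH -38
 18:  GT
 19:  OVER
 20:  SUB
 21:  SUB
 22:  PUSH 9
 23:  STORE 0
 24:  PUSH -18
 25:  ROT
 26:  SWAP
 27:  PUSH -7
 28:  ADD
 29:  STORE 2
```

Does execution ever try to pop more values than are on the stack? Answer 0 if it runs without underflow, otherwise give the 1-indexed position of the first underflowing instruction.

PUSH 0   → 0
PUSH 17  → 0 17
DUP      → 0 17 17
LT       → 0 0
DUP      → 0 0 0
SWAP     → 0 0 0
ROT      → 0 0 0
PUSH 8   → 0 0 0 8
STORE 1  → 0 0 0
SUB      → 0 0
SWAP     → 0 0
OVER     → 0 0 0
MUL      → 0 0
GT       → 0
DUP      → 0 0
SWAP     → 0 0
PUSH -38 → 0 0 -38
GT       → 0 1
OVER     → 0 1 0
SUB      → 0 1
SUB      → -1
PUSH 9   → -1 9
STORE 0  → -1
PUSH -18 → -1 -18
ROT  — needs 3 operands, stack has 2 → underflow

25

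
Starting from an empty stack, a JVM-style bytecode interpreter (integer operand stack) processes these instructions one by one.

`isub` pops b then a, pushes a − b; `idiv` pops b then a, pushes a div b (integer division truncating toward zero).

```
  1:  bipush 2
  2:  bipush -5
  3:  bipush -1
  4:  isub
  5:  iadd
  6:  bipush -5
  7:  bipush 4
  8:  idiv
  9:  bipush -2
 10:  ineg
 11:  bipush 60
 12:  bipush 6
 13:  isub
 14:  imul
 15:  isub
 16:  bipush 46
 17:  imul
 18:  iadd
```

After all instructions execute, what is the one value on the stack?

bipush 2  : [2]
bipush -5 : [2, -5]
bipush -1 : [2, -5, -1]
isub      : [2, -4]
iadd      : [-2]
bipush -5 : [-2, -5]
bipush 4  : [-2, -5, 4]
idiv      : [-2, -1]
bipush -2 : [-2, -1, -2]
ineg      : [-2, -1, 2]
bipush 60 : [-2, -1, 2, 60]
bipush 6  : [-2, -1, 2, 60, 6]
isub      : [-2, -1, 2, 54]
imul      : [-2, -1, 108]
isub      : [-2, -109]
bipush 46 : [-2, -109, 46]
imul      : [-2, -5014]
iadd      : [-5016]

-5016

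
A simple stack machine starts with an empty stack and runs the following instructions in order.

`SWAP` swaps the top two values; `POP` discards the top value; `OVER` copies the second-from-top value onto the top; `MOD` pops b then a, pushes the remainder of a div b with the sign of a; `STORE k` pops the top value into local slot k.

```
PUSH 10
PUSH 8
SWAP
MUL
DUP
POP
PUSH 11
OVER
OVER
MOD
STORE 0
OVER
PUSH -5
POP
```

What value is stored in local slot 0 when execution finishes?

3

PUSH 10 -> 10
PUSH 8  -> 10 8
SWAP    -> 8 10
MUL     -> 80
DUP     -> 80 80
POP     -> 80
PUSH 11 -> 80 11
OVER    -> 80 11 80
OVER    -> 80 11 80 11
MOD     -> 80 11 3
STORE 0 -> 80 11
OVER    -> 80 11 80
PUSH -5 -> 80 11 80 -5
POP     -> 80 11 80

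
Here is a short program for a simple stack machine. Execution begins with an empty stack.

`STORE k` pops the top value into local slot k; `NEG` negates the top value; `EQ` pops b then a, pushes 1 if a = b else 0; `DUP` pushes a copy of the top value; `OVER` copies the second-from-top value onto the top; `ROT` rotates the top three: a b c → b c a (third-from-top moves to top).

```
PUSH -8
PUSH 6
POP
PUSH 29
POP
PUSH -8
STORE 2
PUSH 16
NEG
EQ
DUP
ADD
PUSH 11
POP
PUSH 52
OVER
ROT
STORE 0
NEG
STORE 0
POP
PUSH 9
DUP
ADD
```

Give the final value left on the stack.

18

PUSH -8  [-8]
PUSH 6   [-8, 6]
POP      [-8]
PUSH 29  [-8, 29]
POP      [-8]
PUSH -8  [-8, -8]
STORE 2  [-8]
PUSH 16  [-8, 16]
NEG      [-8, -16]
EQ       [0]
DUP      [0, 0]
ADD      [0]
PUSH 11  [0, 11]
POP      [0]
PUSH 52  [0, 52]
OVER     [0, 52, 0]
ROT      [52, 0, 0]
STORE 0  [52, 0]
NEG      [52, 0]
STORE 0  [52]
POP      []
PUSH 9   [9]
DUP      [9, 9]
ADD      [18]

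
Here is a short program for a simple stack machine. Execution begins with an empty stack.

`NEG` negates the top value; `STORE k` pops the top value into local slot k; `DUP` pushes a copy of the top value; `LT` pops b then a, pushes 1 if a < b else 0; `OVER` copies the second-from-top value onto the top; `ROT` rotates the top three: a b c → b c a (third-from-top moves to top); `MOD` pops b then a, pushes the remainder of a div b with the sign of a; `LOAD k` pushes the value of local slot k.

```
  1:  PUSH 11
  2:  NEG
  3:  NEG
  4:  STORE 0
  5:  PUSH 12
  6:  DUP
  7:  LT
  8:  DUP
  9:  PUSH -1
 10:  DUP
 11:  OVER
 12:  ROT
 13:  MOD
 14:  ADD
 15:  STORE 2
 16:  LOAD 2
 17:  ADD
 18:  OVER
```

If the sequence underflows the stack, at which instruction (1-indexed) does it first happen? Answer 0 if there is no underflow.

0

PUSH 11 → 11
NEG     → -11
NEG     → 11
STORE 0 → (empty)
PUSH 12 → 12
DUP     → 12 12
LT      → 0
DUP     → 0 0
PUSH -1 → 0 0 -1
DUP     → 0 0 -1 -1
OVER    → 0 0 -1 -1 -1
ROT     → 0 0 -1 -1 -1
MOD     → 0 0 -1 0
ADD     → 0 0 -1
STORE 2 → 0 0
LOAD 2  → 0 0 -1
ADD     → 0 -1
OVER    → 0 -1 0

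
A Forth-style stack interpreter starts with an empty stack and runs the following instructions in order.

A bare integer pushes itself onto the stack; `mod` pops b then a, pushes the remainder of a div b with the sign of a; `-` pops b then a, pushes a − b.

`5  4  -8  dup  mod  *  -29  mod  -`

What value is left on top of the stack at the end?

5

5   -> 5
4   -> 5 4
-8  -> 5 4 -8
dup -> 5 4 -8 -8
mod -> 5 4 0
*   -> 5 0
-29 -> 5 0 -29
mod -> 5 0
-   -> 5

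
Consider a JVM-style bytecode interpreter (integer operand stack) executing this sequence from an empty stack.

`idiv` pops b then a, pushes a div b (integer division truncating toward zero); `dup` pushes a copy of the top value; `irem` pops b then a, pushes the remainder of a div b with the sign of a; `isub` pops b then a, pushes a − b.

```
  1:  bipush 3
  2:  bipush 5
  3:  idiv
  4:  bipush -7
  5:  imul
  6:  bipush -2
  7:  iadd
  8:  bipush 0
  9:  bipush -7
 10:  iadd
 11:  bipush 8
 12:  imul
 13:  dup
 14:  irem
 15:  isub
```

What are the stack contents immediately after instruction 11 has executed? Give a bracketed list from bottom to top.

bipush 3   [3]
bipush 5   [3, 5]
idiv       [0]
bipush -7  [0, -7]
imul       [0]
bipush -2  [0, -2]
iadd       [-2]
bipush 0   [-2, 0]
bipush -7  [-2, 0, -7]
iadd       [-2, -7]
bipush 8   [-2, -7, 8]

[-2, -7, 8]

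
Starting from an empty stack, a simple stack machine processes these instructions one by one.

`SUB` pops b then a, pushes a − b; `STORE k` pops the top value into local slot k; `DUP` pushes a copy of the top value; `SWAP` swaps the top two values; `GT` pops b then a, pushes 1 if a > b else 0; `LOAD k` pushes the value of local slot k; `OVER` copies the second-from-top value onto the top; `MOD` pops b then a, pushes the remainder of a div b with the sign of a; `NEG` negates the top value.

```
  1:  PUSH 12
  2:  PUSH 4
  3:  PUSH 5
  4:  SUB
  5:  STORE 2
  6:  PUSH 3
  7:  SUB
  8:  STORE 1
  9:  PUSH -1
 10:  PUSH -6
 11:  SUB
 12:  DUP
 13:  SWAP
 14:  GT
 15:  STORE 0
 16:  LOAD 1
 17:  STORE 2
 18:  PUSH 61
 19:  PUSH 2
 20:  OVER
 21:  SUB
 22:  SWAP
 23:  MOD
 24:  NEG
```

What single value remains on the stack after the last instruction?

PUSH 12 → 12
PUSH 4  → 12 4
PUSH 5  → 12 4 5
SUB     → 12 -1
STORE 2 → 12
PUSH 3  → 12 3
SUB     → 9
STORE 1 → (empty)
PUSH -1 → -1
PUSH -6 → -1 -6
SUB     → 5
DUP     → 5 5
SWAP    → 5 5
GT      → 0
STORE 0 → (empty)
LOAD 1  → 9
STORE 2 → (empty)
PUSH 61 → 61
PUSH 2  → 61 2
OVER    → 61 2 61
SUB     → 61 -59
SWAP    → -59 61
MOD     → -59
NEG     → 59

59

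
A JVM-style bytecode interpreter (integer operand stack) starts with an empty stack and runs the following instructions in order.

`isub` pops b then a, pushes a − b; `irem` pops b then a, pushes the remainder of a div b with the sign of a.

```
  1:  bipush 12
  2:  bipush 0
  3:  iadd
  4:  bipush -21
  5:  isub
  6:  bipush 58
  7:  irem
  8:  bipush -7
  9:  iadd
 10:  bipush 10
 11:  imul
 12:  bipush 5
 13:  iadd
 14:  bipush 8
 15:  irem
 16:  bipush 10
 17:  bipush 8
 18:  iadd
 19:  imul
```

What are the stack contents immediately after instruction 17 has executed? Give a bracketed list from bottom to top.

bipush 12  → [12]
bipush 0   → [12, 0]
iadd       → [12]
bipush -21 → [12, -21]
isub       → [33]
bipush 58  → [33, 58]
irem       → [33]
bipush -7  → [33, -7]
iadd       → [26]
bipush 10  → [26, 10]
imul       → [260]
bipush 5   → [260, 5]
iadd       → [265]
bipush 8   → [265, 8]
irem       → [1]
bipush 10  → [1, 10]
bipush 8   → [1, 10, 8]

[1, 10, 8]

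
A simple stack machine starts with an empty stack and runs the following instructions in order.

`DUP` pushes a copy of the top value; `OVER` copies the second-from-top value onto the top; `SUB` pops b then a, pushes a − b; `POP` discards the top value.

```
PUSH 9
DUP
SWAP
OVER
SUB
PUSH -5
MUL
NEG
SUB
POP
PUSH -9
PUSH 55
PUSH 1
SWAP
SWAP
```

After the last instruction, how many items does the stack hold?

3

PUSH 9  → [9]
DUP     → [9, 9]
SWAP    → [9, 9]
OVER    → [9, 9, 9]
SUB     → [9, 0]
PUSH -5 → [9, 0, -5]
MUL     → [9, 0]
NEG     → [9, 0]
SUB     → [9]
POP     → []
PUSH -9 → [-9]
PUSH 55 → [-9, 55]
PUSH 1  → [-9, 55, 1]
SWAP    → [-9, 1, 55]
SWAP    → [-9, 55, 1]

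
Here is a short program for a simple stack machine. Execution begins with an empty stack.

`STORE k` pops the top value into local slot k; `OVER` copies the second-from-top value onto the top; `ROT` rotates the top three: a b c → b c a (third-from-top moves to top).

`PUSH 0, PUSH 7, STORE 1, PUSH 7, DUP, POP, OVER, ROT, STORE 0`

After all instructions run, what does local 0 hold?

0

PUSH 0  -> 0
PUSH 7  -> 0 7
STORE 1 -> 0
PUSH 7  -> 0 7
DUP     -> 0 7 7
POP     -> 0 7
OVER    -> 0 7 0
ROT     -> 7 0 0
STORE 0 -> 7 0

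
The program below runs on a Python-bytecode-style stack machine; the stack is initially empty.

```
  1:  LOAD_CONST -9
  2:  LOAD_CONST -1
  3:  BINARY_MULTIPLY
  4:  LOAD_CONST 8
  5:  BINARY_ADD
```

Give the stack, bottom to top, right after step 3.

LOAD_CONST -9   : [-9]
LOAD_CONST -1   : [-9, -1]
BINARY_MULTIPLY : [9]

[9]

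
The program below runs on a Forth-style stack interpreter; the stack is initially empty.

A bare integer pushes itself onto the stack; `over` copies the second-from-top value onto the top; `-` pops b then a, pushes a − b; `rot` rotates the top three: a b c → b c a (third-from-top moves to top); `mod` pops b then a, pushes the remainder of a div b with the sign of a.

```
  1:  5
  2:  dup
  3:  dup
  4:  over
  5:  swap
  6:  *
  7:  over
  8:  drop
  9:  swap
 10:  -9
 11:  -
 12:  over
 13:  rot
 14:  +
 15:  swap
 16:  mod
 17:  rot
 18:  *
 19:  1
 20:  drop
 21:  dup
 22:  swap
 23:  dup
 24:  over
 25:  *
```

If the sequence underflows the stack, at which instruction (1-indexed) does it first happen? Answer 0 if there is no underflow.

5     [5]
dup   [5, 5]
dup   [5, 5, 5]
over  [5, 5, 5, 5]
swap  [5, 5, 5, 5]
*     [5, 5, 25]
over  [5, 5, 25, 5]
drop  [5, 5, 25]
swap  [5, 25, 5]
-9    [5, 25, 5, -9]
-     [5, 25, 14]
over  [5, 25, 14, 25]
rot   [5, 14, 25, 25]
+     [5, 14, 50]
swap  [5, 50, 14]
mod   [5, 8]
rot  — needs 3 operands, stack has 2 → underflow

17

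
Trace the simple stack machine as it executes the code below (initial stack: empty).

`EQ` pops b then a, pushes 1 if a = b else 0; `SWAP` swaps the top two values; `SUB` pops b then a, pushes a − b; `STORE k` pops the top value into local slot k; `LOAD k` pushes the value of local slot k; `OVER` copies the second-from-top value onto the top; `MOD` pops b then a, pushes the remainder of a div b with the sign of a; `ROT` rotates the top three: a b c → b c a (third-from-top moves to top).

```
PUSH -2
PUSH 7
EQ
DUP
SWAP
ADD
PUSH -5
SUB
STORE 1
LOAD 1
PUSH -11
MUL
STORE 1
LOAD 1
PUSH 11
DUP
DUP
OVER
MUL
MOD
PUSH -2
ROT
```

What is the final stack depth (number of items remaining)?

4

PUSH -2  → [-2]
PUSH 7   → [-2, 7]
EQ       → [0]
DUP      → [0, 0]
SWAP     → [0, 0]
ADD      → [0]
PUSH -5  → [0, -5]
SUB      → [5]
STORE 1  → []
LOAD 1   → [5]
PUSH -11 → [5, -11]
MUL      → [-55]
STORE 1  → []
LOAD 1   → [-55]
PUSH 11  → [-55, 11]
DUP      → [-55, 11, 11]
DUP      → [-55, 11, 11, 11]
OVER     → [-55, 11, 11, 11, 11]
MUL      → [-55, 11, 11, 121]
MOD      → [-55, 11, 11]
PUSH -2  → [-55, 11, 11, -2]
ROT      → [-55, 11, -2, 11]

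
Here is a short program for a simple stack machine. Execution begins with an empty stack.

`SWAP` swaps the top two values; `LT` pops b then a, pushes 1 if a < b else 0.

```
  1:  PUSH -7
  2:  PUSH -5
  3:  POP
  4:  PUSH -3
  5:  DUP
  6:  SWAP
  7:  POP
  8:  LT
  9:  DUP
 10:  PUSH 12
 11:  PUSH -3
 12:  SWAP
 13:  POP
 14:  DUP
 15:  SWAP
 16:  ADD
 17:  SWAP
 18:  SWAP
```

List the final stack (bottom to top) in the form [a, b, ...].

PUSH -7  [-7]
PUSH -5  [-7, -5]
POP      [-7]
PUSH -3  [-7, -3]
DUP      [-7, -3, -3]
SWAP     [-7, -3, -3]
POP      [-7, -3]
LT       [1]
DUP      [1, 1]
PUSH 12  [1, 1, 12]
PUSH -3  [1, 1, 12, -3]
SWAP     [1, 1, -3, 12]
POP      [1, 1, -3]
DUP      [1, 1, -3, -3]
SWAP     [1, 1, -3, -3]
ADD      [1, 1, -6]
SWAP     [1, -6, 1]
SWAP     [1, 1, -6]

[1, 1, -6]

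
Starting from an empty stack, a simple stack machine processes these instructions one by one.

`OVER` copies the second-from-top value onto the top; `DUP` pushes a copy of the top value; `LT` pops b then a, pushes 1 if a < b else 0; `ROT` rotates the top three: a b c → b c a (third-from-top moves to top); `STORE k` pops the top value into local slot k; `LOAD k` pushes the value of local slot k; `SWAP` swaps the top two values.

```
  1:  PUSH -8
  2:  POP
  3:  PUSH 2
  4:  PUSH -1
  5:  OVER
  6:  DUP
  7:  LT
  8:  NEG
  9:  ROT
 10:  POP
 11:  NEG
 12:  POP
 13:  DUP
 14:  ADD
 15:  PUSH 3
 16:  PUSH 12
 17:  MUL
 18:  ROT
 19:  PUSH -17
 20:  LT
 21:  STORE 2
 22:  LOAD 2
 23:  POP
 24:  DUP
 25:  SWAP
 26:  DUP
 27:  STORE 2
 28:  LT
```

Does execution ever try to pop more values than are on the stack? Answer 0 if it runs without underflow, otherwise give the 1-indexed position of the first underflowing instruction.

18

PUSH -8 -> [-8]
POP     -> []
PUSH 2  -> [2]
PUSH -1 -> [2, -1]
OVER    -> [2, -1, 2]
DUP     -> [2, -1, 2, 2]
LT      -> [2, -1, 0]
NEG     -> [2, -1, 0]
ROT     -> [-1, 0, 2]
POP     -> [-1, 0]
NEG     -> [-1, 0]
POP     -> [-1]
DUP     -> [-1, -1]
ADD     -> [-2]
PUSH 3  -> [-2, 3]
PUSH 12 -> [-2, 3, 12]
MUL     -> [-2, 36]
ROT  — needs 3 operands, stack has 2 → underflow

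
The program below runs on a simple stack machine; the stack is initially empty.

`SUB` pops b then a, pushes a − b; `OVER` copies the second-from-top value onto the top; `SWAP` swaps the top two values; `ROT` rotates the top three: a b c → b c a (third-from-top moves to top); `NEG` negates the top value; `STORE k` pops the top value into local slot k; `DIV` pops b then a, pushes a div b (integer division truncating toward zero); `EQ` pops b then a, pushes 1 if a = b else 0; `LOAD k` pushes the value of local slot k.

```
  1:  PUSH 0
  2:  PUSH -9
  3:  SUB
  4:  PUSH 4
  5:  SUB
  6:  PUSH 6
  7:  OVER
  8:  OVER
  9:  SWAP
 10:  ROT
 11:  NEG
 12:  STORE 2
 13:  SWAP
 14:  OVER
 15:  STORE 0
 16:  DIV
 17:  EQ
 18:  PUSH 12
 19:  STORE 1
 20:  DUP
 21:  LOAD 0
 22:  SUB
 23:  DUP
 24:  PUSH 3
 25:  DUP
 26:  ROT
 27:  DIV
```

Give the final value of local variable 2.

-6

PUSH 0  : [0]
PUSH -9 : [0, -9]
SUB     : [9]
PUSH 4  : [9, 4]
SUB     : [5]
PUSH 6  : [5, 6]
OVER    : [5, 6, 5]
OVER    : [5, 6, 5, 6]
SWAP    : [5, 6, 6, 5]
ROT     : [5, 6, 5, 6]
NEG     : [5, 6, 5, -6]
STORE 2 : [5, 6, 5]
SWAP    : [5, 5, 6]
OVER    : [5, 5, 6, 5]
STORE 0 : [5, 5, 6]
DIV     : [5, 0]
EQ      : [0]
PUSH 12 : [0, 12]
STORE 1 : [0]
DUP     : [0, 0]
LOAD 0  : [0, 0, 5]
SUB     : [0, -5]
DUP     : [0, -5, -5]
PUSH 3  : [0, -5, -5, 3]
DUP     : [0, -5, -5, 3, 3]
ROT     : [0, -5, 3, 3, -5]
DIV     : [0, -5, 3, 0]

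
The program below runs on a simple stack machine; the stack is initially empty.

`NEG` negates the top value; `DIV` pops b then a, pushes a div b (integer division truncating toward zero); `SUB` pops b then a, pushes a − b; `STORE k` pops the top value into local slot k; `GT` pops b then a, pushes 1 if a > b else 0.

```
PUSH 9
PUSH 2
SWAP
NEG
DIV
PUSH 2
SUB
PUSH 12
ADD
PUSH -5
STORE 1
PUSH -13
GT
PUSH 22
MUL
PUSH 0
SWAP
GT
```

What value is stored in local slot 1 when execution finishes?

PUSH 9    9
PUSH 2    9 2
SWAP      2 9
NEG       2 -9
DIV       0
PUSH 2    0 2
SUB       -2
PUSH 12   -2 12
ADD       10
PUSH -5   10 -5
STORE 1   10
PUSH -13  10 -13
GT        1
PUSH 22   1 22
MUL       22
PUSH 0    22 0
SWAP      0 22
GT        0

-5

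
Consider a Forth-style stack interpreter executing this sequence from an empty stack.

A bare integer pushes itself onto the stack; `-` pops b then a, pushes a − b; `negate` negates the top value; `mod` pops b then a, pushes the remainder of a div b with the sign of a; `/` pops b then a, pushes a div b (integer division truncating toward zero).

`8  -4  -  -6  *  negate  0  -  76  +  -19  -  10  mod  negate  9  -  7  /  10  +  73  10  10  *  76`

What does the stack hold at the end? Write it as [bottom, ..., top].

[8, 73, 100, 76]

8      -> [8]
-4     -> [8, -4]
-      -> [12]
-6     -> [12, -6]
*      -> [-72]
negate -> [72]
0      -> [72, 0]
-      -> [72]
76     -> [72, 76]
+      -> [148]
-19    -> [148, -19]
-      -> [167]
10     -> [167, 10]
mod    -> [7]
negate -> [-7]
9      -> [-7, 9]
-      -> [-16]
7      -> [-16, 7]
/      -> [-2]
10     -> [-2, 10]
+      -> [8]
73     -> [8, 73]
10     -> [8, 73, 10]
10     -> [8, 73, 10, 10]
*      -> [8, 73, 100]
76     -> [8, 73, 100, 76]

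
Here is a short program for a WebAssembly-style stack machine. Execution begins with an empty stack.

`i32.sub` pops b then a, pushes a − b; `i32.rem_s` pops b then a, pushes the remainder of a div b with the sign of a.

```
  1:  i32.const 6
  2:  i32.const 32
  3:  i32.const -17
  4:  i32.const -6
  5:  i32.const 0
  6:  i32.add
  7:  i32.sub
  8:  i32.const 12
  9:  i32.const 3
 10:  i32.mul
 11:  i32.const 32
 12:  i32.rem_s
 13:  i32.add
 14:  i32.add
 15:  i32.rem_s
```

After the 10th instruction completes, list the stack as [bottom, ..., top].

[6, 32, -11, 36]

i32.const 6    [6]
i32.const 32   [6, 32]
i32.const -17  [6, 32, -17]
i32.const -6   [6, 32, -17, -6]
i32.const 0    [6, 32, -17, -6, 0]
i32.add        [6, 32, -17, -6]
i32.sub        [6, 32, -11]
i32.const 12   [6, 32, -11, 12]
i32.const 3    [6, 32, -11, 12, 3]
i32.mul        [6, 32, -11, 36]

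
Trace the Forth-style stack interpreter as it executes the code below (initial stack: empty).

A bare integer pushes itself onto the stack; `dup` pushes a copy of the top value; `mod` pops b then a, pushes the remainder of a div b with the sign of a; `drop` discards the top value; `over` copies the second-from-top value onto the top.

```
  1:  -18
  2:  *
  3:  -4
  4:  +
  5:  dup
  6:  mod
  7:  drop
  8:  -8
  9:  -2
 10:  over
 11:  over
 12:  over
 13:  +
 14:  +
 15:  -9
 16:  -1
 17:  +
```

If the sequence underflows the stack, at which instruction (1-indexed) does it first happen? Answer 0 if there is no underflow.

-18 → -18
*  — needs 2 operands, stack has 1 → underflow

2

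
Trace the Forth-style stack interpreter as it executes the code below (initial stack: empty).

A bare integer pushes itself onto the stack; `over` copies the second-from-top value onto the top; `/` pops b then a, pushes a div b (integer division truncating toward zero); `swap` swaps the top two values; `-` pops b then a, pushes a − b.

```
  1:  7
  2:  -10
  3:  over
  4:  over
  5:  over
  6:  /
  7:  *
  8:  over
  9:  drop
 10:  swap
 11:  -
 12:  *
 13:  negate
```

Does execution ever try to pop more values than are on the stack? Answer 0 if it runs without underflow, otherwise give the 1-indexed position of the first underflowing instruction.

7       7
-10     7 -10
over    7 -10 7
over    7 -10 7 -10
over    7 -10 7 -10 7
/       7 -10 7 -1
*       7 -10 -7
over    7 -10 -7 -10
drop    7 -10 -7
swap    7 -7 -10
-       7 3
*       21
negate  -21

0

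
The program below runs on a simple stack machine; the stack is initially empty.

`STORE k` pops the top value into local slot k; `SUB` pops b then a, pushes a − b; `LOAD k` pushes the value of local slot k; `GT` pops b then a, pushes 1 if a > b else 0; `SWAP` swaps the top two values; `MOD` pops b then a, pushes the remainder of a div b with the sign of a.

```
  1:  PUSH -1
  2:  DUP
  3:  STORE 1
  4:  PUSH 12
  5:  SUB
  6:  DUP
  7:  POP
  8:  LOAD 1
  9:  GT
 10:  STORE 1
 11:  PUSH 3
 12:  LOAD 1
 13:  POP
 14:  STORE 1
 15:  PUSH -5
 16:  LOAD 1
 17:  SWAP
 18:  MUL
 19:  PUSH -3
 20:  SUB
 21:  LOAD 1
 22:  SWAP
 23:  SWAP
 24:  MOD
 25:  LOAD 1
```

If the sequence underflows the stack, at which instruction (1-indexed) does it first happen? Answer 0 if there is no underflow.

PUSH -1 : [-1]
DUP     : [-1, -1]
STORE 1 : [-1]
PUSH 12 : [-1, 12]
SUB     : [-13]
DUP     : [-13, -13]
POP     : [-13]
LOAD 1  : [-13, -1]
GT      : [0]
STORE 1 : []
PUSH 3  : [3]
LOAD 1  : [3, 0]
POP     : [3]
STORE 1 : []
PUSH -5 : [-5]
LOAD 1  : [-5, 3]
SWAP    : [3, -5]
MUL     : [-15]
PUSH -3 : [-15, -3]
SUB     : [-12]
LOAD 1  : [-12, 3]
SWAP    : [3, -12]
SWAP    : [-12, 3]
MOD     : [0]
LOAD 1  : [0, 3]

0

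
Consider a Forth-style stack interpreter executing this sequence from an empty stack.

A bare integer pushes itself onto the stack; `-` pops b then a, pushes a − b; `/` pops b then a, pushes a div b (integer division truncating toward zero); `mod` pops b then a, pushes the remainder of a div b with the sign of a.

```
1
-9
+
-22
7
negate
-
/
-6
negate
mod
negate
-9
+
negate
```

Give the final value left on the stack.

1      → 1
-9     → 1 -9
+      → -8
-22    → -8 -22
7      → -8 -22 7
negate → -8 -22 -7
-      → -8 -15
/      → 0
-6     → 0 -6
negate → 0 6
mod    → 0
negate → 0
-9     → 0 -9
+      → -9
negate → 9

9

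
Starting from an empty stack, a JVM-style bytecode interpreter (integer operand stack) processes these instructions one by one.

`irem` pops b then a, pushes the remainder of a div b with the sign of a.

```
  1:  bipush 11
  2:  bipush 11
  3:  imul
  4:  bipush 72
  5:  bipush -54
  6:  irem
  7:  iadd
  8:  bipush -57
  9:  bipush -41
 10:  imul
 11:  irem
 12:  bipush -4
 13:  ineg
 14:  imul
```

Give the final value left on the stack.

556

bipush 11   [11]
bipush 11   [11, 11]
imul        [121]
bipush 72   [121, 72]
bipush -54  [121, 72, -54]
irem        [121, 18]
iadd        [139]
bipush -57  [139, -57]
bipush -41  [139, -57, -41]
imul        [139, 2337]
irem        [139]
bipush -4   [139, -4]
ineg        [139, 4]
imul        [556]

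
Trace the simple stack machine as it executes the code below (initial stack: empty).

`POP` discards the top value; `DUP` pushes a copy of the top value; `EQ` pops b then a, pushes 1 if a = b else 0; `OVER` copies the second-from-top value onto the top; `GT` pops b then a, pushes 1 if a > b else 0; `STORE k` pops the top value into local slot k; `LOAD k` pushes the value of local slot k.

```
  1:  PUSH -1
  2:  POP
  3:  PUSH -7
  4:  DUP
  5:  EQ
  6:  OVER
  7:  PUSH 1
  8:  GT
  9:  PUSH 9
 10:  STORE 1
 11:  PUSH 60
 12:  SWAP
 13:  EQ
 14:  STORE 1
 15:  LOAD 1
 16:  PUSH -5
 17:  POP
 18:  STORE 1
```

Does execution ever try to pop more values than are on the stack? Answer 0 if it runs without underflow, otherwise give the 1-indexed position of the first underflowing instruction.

6

PUSH -1  -1
POP      (empty)
PUSH -7  -7
DUP      -7 -7
EQ       1
OVER  — needs 2 operands, stack has 1 → underflow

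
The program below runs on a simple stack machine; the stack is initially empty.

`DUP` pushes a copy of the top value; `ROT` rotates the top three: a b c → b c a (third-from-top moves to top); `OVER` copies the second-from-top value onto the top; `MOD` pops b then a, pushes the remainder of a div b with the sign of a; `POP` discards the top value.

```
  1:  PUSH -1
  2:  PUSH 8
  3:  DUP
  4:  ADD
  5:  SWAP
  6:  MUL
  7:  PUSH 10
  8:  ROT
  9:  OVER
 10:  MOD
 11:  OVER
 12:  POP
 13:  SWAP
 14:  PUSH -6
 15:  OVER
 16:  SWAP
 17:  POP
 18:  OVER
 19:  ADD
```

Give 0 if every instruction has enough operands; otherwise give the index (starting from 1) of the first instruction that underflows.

PUSH -1  [-1]
PUSH 8   [-1, 8]
DUP      [-1, 8, 8]
ADD      [-1, 16]
SWAP     [16, -1]
MUL      [-16]
PUSH 10  [-16, 10]
ROT  — needs 3 operands, stack has 2 → underflow

8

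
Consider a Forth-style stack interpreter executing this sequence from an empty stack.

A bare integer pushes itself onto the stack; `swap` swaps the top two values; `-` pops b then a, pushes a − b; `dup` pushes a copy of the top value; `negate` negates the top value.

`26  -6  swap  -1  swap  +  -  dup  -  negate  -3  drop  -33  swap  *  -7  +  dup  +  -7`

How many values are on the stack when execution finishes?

26     : [26]
-6     : [26, -6]
swap   : [-6, 26]
-1     : [-6, 26, -1]
swap   : [-6, -1, 26]
+      : [-6, 25]
-      : [-31]
dup    : [-31, -31]
-      : [0]
negate : [0]
-3     : [0, -3]
drop   : [0]
-33    : [0, -33]
swap   : [-33, 0]
*      : [0]
-7     : [0, -7]
+      : [-7]
dup    : [-7, -7]
+      : [-14]
-7     : [-14, -7]

2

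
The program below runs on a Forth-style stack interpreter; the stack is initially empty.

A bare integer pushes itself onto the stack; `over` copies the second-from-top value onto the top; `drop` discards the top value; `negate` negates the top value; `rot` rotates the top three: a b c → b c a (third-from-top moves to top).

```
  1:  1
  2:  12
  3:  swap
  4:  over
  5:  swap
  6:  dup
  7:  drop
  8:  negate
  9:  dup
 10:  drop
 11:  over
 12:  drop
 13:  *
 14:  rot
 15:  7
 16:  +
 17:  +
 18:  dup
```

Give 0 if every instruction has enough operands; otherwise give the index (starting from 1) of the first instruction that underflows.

14

1      : 1
12     : 1 12
swap   : 12 1
over   : 12 1 12
swap   : 12 12 1
dup    : 12 12 1 1
drop   : 12 12 1
negate : 12 12 -1
dup    : 12 12 -1 -1
drop   : 12 12 -1
over   : 12 12 -1 12
drop   : 12 12 -1
*      : 12 -12
rot  — needs 3 operands, stack has 2 → underflow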